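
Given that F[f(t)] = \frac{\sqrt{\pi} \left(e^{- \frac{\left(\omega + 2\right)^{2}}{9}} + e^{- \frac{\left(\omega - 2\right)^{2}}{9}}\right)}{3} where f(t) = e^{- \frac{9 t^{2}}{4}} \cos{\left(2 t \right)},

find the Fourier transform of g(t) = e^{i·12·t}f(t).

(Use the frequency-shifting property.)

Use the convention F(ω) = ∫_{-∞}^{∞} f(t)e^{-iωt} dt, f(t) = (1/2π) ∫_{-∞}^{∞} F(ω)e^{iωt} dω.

F[g](ω) = \frac{\sqrt{\pi} \left(e^{\frac{8 \omega}{9}} + e^{\frac{32}{3}}\right) e^{- \frac{\omega^{2}}{9} + \frac{20 \omega}{9} - \frac{196}{9}}}{3}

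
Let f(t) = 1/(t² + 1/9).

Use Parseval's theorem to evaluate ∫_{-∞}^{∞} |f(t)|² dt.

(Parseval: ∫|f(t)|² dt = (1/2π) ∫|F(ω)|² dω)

∫|f(t)|² dt = \frac{27 \pi}{2}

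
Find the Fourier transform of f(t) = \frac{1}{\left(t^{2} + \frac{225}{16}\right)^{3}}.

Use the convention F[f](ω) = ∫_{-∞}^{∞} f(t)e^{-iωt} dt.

F(ω) = \frac{8 \pi \left(75 \omega^{2} + 60 \left|{\omega}\right| + 16\right) e^{- \frac{15 \left|{\omega}\right|}{4}}}{253125}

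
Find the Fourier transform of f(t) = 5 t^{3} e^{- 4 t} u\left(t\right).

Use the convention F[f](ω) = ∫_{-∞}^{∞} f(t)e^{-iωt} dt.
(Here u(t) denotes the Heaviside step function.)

F(ω) = \frac{30}{\left(i \omega + 4\right)^{4}}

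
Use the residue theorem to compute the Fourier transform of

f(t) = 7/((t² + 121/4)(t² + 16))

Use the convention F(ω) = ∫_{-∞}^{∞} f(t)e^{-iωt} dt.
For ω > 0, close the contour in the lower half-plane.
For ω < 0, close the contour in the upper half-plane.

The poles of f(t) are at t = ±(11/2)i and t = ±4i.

Let g(z) = f(z)e^{-iωz}; for large |z| the factor e^{-iωz} decays in the lower half-plane when ω > 0 and in the upper half-plane when ω < 0.

Case ω > 0 (lower half-plane, clockwise contour ⇒ F(ω) = -2πi·ΣRes):
  Res_{z = - \frac{11 i}{2}} g(z) = - \frac{28 i e^{- \frac{11 \omega}{2}}}{627}
  Res_{z = - 4 i} g(z) = \frac{7 i e^{- 4 \omega}}{114}
  F(ω) = -2πi·ΣRes = \frac{7 \pi e^{- 4 \omega}}{57} - \frac{56 \pi e^{- \frac{11 \omega}{2}}}{627}

Case ω < 0 (upper half-plane, counterclockwise contour ⇒ F(ω) = +2πi·ΣRes):
  Res_{z = \frac{11 i}{2}} g(z) = \frac{28 i e^{\frac{11 \omega}{2}}}{627}
  Res_{z = 4 i} g(z) = - \frac{7 i e^{4 \omega}}{114}
  F(ω) = 2πi·ΣRes = \frac{7 \pi \left(- 8 e^{\frac{11 \omega}{2}} + 11 e^{4 \omega}\right)}{627}

Both cases combine into a single formula in |ω|:

F(ω) = \frac{7 \pi e^{- 4 \left|{\omega}\right|}}{57} - \frac{56 \pi e^{- \frac{11 \left|{\omega}\right|}{2}}}{627}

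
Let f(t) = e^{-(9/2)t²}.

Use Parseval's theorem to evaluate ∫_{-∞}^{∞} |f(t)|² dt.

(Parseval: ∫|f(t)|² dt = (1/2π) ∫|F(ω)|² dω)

∫|f(t)|² dt = \frac{\sqrt{\pi}}{3}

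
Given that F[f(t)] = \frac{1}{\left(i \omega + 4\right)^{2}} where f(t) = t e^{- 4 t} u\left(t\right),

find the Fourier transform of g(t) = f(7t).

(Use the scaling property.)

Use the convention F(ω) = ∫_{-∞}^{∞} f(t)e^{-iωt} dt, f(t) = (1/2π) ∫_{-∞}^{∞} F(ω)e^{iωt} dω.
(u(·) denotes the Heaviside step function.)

F[g](ω) = \frac{7}{\left(i \omega + 28\right)^{2}}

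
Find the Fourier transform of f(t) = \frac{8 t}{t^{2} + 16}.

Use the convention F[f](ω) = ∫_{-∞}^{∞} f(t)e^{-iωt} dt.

F(ω) = - 8 i \pi e^{- 4 \left|{\omega}\right|} \operatorname{sign}{\left(\omega \right)}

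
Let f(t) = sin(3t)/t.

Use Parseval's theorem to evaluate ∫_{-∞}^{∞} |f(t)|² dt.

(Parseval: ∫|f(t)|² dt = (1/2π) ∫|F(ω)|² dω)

∫|f(t)|² dt = 3 \pi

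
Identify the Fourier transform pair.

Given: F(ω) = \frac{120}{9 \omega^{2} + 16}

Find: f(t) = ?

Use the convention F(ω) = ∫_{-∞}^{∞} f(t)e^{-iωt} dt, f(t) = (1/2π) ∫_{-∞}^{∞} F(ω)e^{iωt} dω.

f(t) = 5 e^{- \frac{4 \left|{t}\right|}{3}}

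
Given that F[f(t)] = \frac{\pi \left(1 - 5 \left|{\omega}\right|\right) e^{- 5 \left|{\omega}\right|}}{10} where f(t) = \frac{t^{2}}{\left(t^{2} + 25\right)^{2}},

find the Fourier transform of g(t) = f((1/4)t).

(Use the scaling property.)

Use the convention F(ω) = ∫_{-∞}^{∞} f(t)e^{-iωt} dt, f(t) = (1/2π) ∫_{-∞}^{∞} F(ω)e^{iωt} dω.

F[g](ω) = \frac{2 \pi \left(1 - 20 \left|{\omega}\right|\right) e^{- 20 \left|{\omega}\right|}}{5}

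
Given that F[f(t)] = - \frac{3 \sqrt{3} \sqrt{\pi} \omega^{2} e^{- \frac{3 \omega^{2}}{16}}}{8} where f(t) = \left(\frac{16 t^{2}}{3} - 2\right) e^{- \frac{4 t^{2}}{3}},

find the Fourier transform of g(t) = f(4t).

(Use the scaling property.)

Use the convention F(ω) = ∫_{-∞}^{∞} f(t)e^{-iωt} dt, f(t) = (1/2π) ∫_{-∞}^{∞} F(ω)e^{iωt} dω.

F[g](ω) = - \frac{3 \sqrt{3} \sqrt{\pi} \omega^{2} e^{- \frac{3 \omega^{2}}{256}}}{512}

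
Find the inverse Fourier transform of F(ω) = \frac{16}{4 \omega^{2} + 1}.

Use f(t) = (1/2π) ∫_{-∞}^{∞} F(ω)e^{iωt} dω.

f(t) = 4 e^{- \frac{\left|{t}\right|}{2}}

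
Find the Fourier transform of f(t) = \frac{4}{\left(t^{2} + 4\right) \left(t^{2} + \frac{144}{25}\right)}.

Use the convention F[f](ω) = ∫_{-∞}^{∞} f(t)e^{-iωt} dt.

F(ω) = \frac{25 \pi e^{- 2 \left|{\omega}\right|}}{22} - \frac{125 \pi e^{- \frac{12 \left|{\omega}\right|}{5}}}{132}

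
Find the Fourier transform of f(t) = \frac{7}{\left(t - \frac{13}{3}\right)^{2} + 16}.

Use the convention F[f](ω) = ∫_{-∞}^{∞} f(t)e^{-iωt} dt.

F(ω) = \frac{7 \pi e^{- \frac{13 i \omega}{3} - 4 \left|{\omega}\right|}}{4}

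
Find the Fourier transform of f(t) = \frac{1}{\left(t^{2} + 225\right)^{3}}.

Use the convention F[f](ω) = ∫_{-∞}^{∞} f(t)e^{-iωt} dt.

F(ω) = \frac{\pi \left(75 \omega^{2} + 15 \left|{\omega}\right| + 1\right) e^{- 15 \left|{\omega}\right|}}{2025000}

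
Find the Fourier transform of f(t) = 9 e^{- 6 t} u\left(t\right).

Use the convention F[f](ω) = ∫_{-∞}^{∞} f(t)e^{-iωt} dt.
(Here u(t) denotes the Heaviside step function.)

F(ω) = \frac{9}{i \omega + 6}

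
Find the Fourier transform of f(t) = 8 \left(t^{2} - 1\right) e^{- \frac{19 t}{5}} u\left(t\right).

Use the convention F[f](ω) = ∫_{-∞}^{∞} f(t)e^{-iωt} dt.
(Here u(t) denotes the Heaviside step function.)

F(ω) = \frac{40 \left(250 i \omega - \left(5 i \omega + 19\right)^{3} + 950\right)}{\left(5 i \omega + 19\right)^{4}}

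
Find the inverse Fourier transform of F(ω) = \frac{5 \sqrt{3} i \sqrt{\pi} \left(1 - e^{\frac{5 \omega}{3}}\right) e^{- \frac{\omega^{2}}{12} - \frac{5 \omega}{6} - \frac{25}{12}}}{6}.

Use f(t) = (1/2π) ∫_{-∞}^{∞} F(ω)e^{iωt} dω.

f(t) = 5 e^{- 3 t^{2}} \sin{\left(5 t \right)}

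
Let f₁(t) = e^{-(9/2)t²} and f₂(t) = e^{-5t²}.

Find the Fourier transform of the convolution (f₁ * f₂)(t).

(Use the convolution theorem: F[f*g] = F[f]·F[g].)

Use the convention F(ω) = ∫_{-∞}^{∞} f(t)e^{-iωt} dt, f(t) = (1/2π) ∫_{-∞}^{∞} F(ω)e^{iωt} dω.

F[f₁*f₂](ω) = \frac{\sqrt{10} \pi e^{- \frac{19 \omega^{2}}{180}}}{15}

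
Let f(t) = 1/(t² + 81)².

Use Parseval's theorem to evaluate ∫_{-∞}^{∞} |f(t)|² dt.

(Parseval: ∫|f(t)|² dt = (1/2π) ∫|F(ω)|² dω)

∫|f(t)|² dt = \frac{5 \pi}{76527504}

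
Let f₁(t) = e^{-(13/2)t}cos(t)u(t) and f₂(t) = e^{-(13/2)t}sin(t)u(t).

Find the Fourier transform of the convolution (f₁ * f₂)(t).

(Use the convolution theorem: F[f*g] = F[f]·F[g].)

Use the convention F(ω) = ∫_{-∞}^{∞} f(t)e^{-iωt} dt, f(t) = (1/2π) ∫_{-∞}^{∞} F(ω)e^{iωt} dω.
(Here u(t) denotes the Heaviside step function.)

F[f₁*f₂](ω) = \frac{8 \left(2 i \omega + 13\right)}{\left(\left(2 i \omega + 13\right)^{2} + 4\right)^{2}}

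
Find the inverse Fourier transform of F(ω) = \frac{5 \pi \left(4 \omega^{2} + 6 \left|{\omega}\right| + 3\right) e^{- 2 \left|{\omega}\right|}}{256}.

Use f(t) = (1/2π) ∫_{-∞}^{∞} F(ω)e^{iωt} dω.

f(t) = \frac{5}{\left(t^{2} + 4\right)^{3}}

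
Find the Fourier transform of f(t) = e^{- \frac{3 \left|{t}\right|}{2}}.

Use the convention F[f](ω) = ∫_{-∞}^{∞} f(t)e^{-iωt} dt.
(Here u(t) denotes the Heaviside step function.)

F(ω) = \frac{12}{4 \omega^{2} + 9}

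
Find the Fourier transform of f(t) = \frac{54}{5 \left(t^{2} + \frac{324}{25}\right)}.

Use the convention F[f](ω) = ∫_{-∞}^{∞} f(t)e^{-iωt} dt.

F(ω) = 3 \pi e^{- \frac{18 \left|{\omega}\right|}{5}}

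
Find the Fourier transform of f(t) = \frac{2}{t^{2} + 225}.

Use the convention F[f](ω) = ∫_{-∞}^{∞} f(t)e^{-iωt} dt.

F(ω) = \frac{2 \pi e^{- 15 \left|{\omega}\right|}}{15}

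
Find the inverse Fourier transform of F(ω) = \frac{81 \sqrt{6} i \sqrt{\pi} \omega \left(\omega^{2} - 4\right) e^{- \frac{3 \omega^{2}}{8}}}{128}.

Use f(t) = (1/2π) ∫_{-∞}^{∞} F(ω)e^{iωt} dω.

f(t) = 3 t^{3} e^{- \frac{2 t^{2}}{3}}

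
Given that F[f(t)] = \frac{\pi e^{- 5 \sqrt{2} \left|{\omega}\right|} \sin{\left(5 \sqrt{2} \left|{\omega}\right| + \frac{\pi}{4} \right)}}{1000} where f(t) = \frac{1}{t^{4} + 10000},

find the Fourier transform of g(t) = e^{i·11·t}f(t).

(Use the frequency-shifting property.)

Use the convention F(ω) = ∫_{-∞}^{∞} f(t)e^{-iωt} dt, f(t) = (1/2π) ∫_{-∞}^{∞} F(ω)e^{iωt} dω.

F[g](ω) = \frac{\pi e^{- 5 \sqrt{2} \left|{\omega - 11}\right|} \sin{\left(5 \sqrt{2} \left|{\omega - 11}\right| + \frac{\pi}{4} \right)}}{1000}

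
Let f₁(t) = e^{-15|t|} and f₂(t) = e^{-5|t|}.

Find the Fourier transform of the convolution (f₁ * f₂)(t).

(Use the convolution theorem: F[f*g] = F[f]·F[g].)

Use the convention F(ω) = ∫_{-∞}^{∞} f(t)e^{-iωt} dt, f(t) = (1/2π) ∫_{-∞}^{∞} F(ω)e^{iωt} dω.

F[f₁*f₂](ω) = \frac{300}{\left(\omega^{2} + 25\right) \left(\omega^{2} + 225\right)}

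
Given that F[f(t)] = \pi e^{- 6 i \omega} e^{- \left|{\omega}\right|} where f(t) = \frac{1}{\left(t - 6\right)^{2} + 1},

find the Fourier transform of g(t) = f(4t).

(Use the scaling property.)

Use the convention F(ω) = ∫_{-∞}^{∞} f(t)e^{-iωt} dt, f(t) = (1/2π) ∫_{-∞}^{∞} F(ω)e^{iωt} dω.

F[g](ω) = \frac{\pi e^{- \frac{3 i \omega}{2} - \frac{\left|{\omega}\right|}{4}}}{4}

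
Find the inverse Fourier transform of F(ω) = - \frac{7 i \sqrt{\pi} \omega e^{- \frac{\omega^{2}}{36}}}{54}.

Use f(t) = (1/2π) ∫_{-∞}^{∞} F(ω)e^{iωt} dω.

f(t) = 7 t e^{- 9 t^{2}}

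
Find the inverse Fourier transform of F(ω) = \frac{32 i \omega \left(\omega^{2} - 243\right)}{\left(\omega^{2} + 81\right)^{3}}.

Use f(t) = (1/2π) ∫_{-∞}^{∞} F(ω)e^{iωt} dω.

f(t) = 8 t e^{- 9 \left|{t}\right|} \left|{t}\right|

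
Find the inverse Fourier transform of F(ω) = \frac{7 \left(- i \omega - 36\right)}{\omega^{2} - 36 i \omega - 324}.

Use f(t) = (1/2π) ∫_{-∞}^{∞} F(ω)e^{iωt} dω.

f(t) = 7 \left(18 t + 1\right) e^{- 18 t} u\left(t\right)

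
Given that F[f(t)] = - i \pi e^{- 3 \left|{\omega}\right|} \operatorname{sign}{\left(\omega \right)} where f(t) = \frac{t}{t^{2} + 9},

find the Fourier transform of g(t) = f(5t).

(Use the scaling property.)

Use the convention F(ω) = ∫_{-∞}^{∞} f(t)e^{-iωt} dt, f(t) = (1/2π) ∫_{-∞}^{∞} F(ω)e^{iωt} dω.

F[g](ω) = - \frac{i \pi e^{- \frac{3 \left|{\omega}\right|}{5}} \operatorname{sign}{\left(\omega \right)}}{5}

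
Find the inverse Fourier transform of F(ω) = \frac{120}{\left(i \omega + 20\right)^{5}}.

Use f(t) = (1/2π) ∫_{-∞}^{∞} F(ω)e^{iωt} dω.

f(t) = 5 t^{4} e^{- 20 t} u\left(t\right)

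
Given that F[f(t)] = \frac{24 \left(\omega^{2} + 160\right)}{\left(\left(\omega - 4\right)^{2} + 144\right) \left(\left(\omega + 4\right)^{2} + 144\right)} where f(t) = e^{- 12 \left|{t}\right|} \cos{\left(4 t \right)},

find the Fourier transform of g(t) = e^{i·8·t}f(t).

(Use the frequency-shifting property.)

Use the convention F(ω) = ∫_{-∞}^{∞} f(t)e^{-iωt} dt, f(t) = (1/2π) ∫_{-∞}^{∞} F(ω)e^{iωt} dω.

F[g](ω) = \frac{24 \left(\left(\omega - 8\right)^{2} + 160\right)}{\left(\left(\omega - 12\right)^{2} + 144\right) \left(\left(\omega - 4\right)^{2} + 144\right)}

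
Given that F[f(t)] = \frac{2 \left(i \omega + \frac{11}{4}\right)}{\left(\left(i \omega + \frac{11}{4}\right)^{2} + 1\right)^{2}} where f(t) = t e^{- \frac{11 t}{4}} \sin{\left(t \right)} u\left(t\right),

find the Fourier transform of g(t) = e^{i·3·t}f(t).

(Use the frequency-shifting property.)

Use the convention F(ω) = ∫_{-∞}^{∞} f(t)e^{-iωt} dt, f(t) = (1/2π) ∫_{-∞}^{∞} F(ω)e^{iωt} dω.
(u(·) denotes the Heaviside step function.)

F[g](ω) = \frac{128 \left(4 i \left(\omega - 3\right) + 11\right)}{\left(\left(4 i \left(\omega - 3\right) + 11\right)^{2} + 16\right)^{2}}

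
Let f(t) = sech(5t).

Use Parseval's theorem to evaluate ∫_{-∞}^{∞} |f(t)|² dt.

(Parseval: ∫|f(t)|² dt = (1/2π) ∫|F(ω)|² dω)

∫|f(t)|² dt = \frac{2}{5}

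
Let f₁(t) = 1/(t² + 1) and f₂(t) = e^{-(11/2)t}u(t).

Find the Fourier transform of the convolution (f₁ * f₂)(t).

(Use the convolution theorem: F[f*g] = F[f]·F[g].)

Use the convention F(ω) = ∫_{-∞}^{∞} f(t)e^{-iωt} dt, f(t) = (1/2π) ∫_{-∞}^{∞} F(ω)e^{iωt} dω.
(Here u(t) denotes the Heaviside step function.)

F[f₁*f₂](ω) = \frac{2 \pi e^{- \left|{\omega}\right|}}{2 i \omega + 11}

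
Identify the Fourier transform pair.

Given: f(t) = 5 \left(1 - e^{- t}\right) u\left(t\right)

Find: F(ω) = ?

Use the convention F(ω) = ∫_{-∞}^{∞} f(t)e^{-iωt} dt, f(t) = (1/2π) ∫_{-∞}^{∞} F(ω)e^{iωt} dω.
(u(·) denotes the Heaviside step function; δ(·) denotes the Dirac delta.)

F(ω) = 5 \pi \delta\left(\omega\right) - \frac{5 i}{\omega \left(i \omega + 1\right)}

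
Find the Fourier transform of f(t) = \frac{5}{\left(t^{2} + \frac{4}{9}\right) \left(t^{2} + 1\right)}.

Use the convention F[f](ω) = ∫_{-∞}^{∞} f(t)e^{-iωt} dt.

F(ω) = - 9 \pi e^{- \left|{\omega}\right|} + \frac{27 \pi e^{- \frac{2 \left|{\omega}\right|}{3}}}{2}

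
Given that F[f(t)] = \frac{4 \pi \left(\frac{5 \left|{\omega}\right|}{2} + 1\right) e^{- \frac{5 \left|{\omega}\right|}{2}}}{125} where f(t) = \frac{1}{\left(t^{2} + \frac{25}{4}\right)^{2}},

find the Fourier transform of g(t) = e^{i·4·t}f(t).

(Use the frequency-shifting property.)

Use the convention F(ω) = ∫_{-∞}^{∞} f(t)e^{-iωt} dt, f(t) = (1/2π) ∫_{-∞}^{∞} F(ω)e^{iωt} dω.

F[g](ω) = \frac{2 \pi \left(5 \left|{\omega - 4}\right| + 2\right) e^{- \frac{5 \left|{\omega - 4}\right|}{2}}}{125}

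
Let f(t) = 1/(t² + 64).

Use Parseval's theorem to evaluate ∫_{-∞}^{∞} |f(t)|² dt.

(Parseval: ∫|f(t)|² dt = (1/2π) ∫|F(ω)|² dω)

∫|f(t)|² dt = \frac{\pi}{1024}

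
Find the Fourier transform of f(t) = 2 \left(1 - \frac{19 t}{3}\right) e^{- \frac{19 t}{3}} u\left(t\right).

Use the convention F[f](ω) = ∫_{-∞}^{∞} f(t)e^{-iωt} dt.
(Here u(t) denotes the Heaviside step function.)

F(ω) = \frac{18 i \omega}{- 9 \omega^{2} + 114 i \omega + 361}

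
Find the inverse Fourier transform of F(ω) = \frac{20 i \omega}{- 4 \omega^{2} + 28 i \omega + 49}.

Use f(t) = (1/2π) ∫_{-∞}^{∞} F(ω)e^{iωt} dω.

f(t) = 5 \left(1 - \frac{7 t}{2}\right) e^{- \frac{7 t}{2}} u\left(t\right)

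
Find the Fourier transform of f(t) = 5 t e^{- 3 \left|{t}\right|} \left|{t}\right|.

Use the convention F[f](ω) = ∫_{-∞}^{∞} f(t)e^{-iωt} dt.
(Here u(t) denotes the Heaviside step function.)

F(ω) = \frac{20 i \omega \left(\omega^{2} - 27\right)}{\left(\omega^{2} + 9\right)^{3}}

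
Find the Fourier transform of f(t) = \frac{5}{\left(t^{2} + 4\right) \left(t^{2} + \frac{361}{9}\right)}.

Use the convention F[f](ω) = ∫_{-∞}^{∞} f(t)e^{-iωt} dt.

F(ω) = \frac{9 \pi e^{- 2 \left|{\omega}\right|}}{130} - \frac{27 \pi e^{- \frac{19 \left|{\omega}\right|}{3}}}{1235}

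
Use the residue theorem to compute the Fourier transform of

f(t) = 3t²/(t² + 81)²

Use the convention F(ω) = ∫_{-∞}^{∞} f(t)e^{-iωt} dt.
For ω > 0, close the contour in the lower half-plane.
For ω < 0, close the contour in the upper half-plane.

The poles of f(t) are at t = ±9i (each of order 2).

Let g(z) = f(z)e^{-iωz}; for large |z| the factor e^{-iωz} decays in the lower half-plane when ω > 0 and in the upper half-plane when ω < 0.

Case ω > 0 (lower half-plane, clockwise contour ⇒ F(ω) = -2πi·ΣRes):
  Res_{z = - 9 i} g(z) = \frac{i \left(1 - 9 \omega\right) e^{- 9 \omega}}{12} (pole of order 2)
  F(ω) = -2πi·ΣRes = \frac{\pi \left(1 - 9 \omega\right) e^{- 9 \omega}}{6}

Case ω < 0 (upper half-plane, counterclockwise contour ⇒ F(ω) = +2πi·ΣRes):
  Res_{z = 9 i} g(z) = \frac{i \left(- 9 \omega - 1\right) e^{9 \omega}}{12} (pole of order 2)
  F(ω) = 2πi·ΣRes = \frac{\pi \left(9 \omega + 1\right) e^{9 \omega}}{6}

Both cases combine into a single formula in |ω|:

F(ω) = \frac{\pi \left(1 - 9 \left|{\omega}\right|\right) e^{- 9 \left|{\omega}\right|}}{6}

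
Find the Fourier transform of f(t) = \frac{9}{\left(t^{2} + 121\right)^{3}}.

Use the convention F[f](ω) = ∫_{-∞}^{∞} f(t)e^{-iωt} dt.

F(ω) = \frac{9 \pi \left(121 \omega^{2} + 33 \left|{\omega}\right| + 3\right) e^{- 11 \left|{\omega}\right|}}{1288408}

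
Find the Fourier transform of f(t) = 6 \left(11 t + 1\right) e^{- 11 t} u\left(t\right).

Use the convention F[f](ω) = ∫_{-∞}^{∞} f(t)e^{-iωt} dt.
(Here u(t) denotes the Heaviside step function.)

F(ω) = \frac{6 \left(- i \omega - 22\right)}{\omega^{2} - 22 i \omega - 121}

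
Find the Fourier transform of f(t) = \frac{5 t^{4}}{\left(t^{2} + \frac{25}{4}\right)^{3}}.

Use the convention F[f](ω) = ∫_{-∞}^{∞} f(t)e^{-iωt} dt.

F(ω) = \frac{\pi \left(25 \omega^{2} - 50 \left|{\omega}\right| + 12\right) e^{- \frac{5 \left|{\omega}\right|}{2}}}{16}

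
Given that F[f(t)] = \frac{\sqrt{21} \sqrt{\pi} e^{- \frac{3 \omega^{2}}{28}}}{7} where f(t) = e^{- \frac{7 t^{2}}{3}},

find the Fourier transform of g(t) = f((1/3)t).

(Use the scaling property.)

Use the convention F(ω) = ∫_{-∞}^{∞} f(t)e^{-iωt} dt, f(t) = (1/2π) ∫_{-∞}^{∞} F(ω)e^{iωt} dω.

F[g](ω) = \frac{3 \sqrt{21} \sqrt{\pi} e^{- \frac{27 \omega^{2}}{28}}}{7}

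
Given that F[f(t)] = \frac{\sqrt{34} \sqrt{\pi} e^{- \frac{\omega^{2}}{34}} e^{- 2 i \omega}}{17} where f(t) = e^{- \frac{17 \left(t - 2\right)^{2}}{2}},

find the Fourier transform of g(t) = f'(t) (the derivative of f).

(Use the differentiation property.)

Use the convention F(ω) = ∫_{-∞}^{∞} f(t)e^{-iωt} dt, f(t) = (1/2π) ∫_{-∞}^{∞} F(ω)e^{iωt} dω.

F[g](ω) = \frac{\sqrt{34} i \sqrt{\pi} \omega e^{- \frac{\omega \left(\omega + 68 i\right)}{34}}}{17}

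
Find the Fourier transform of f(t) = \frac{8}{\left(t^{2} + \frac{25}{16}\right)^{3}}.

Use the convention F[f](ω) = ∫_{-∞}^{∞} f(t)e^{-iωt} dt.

F(ω) = \frac{64 \pi \left(25 \omega^{2} + 60 \left|{\omega}\right| + 48\right) e^{- \frac{5 \left|{\omega}\right|}{4}}}{3125}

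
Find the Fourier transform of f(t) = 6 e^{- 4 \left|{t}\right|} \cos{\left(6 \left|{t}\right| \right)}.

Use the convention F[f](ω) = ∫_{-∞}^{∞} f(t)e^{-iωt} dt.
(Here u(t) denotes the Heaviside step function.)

F(ω) = \frac{48 \left(\omega^{2} + 52\right)}{\omega^{4} - 40 \omega^{2} + 2704}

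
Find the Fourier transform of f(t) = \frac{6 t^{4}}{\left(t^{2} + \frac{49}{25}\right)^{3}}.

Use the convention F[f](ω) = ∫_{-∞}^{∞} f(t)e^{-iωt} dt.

F(ω) = \frac{3 \pi \left(49 \omega^{2} - 175 \left|{\omega}\right| + 75\right) e^{- \frac{7 \left|{\omega}\right|}{5}}}{140}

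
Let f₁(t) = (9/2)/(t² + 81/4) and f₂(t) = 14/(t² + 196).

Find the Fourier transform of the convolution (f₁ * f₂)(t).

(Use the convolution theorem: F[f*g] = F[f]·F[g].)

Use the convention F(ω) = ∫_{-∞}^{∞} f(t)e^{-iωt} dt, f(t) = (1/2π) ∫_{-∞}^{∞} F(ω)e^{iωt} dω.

F[f₁*f₂](ω) = \pi^{2} e^{- \frac{37 \left|{\omega}\right|}{2}}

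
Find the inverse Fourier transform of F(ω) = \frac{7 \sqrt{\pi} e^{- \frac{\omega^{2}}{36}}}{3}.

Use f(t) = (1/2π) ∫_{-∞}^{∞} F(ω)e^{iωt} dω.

f(t) = 7 e^{- 9 t^{2}}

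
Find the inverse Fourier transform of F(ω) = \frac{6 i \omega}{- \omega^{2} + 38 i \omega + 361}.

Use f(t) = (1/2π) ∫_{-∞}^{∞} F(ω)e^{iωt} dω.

f(t) = 6 \left(1 - 19 t\right) e^{- 19 t} u\left(t\right)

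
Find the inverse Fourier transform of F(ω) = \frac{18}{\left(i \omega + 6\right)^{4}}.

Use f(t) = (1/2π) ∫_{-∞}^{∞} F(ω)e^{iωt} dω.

f(t) = 3 t^{3} e^{- 6 t} u\left(t\right)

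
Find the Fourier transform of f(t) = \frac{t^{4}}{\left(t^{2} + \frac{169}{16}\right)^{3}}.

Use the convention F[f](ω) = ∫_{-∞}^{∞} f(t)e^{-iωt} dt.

F(ω) = \frac{\pi \left(169 \omega^{2} - 260 \left|{\omega}\right| + 48\right) e^{- \frac{13 \left|{\omega}\right|}{4}}}{416}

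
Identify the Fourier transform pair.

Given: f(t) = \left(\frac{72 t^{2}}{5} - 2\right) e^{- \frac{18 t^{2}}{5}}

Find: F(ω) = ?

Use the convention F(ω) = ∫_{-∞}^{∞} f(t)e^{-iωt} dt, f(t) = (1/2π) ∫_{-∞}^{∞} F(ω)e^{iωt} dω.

F(ω) = - \frac{5 \sqrt{10} \sqrt{\pi} \omega^{2} e^{- \frac{5 \omega^{2}}{72}}}{108}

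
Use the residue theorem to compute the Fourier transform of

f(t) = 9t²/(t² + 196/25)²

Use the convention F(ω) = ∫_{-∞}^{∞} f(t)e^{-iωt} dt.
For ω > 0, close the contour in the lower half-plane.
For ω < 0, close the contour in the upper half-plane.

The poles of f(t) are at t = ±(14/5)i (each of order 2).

Let g(z) = f(z)e^{-iωz}; for large |z| the factor e^{-iωz} decays in the lower half-plane when ω > 0 and in the upper half-plane when ω < 0.

Case ω > 0 (lower half-plane, clockwise contour ⇒ F(ω) = -2πi·ΣRes):
  Res_{z = - \frac{14 i}{5}} g(z) = \frac{9 i \left(5 - 14 \omega\right) e^{- \frac{14 \omega}{5}}}{56} (pole of order 2)
  F(ω) = -2πi·ΣRes = \frac{9 \pi \left(5 - 14 \omega\right) e^{- \frac{14 \omega}{5}}}{28}

Case ω < 0 (upper half-plane, counterclockwise contour ⇒ F(ω) = +2πi·ΣRes):
  Res_{z = \frac{14 i}{5}} g(z) = \frac{9 i \left(- 14 \omega - 5\right) e^{\frac{14 \omega}{5}}}{56} (pole of order 2)
  F(ω) = 2πi·ΣRes = \frac{9 \pi \left(14 \omega + 5\right) e^{\frac{14 \omega}{5}}}{28}

Both cases combine into a single formula in |ω|:

F(ω) = \frac{9 \pi \left(5 - 14 \left|{\omega}\right|\right) e^{- \frac{14 \left|{\omega}\right|}{5}}}{28}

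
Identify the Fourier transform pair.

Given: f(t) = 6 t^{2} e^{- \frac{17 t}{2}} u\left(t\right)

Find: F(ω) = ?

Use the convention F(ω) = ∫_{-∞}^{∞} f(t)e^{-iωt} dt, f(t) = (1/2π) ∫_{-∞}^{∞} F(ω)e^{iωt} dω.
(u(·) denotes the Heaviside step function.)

F(ω) = \frac{96}{\left(2 i \omega + 17\right)^{3}}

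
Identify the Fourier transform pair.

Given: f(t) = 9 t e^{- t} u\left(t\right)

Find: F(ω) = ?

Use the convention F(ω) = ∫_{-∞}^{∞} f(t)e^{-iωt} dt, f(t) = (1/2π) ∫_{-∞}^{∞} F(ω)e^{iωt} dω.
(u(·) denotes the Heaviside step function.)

F(ω) = \frac{9}{\left(i \omega + 1\right)^{2}}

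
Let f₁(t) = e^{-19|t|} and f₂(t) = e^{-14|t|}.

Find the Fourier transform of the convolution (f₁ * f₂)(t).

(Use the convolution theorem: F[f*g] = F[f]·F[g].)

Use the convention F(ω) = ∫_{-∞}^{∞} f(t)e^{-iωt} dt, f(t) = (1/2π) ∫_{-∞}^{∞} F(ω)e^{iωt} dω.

F[f₁*f₂](ω) = \frac{1064}{\left(\omega^{2} + 196\right) \left(\omega^{2} + 361\right)}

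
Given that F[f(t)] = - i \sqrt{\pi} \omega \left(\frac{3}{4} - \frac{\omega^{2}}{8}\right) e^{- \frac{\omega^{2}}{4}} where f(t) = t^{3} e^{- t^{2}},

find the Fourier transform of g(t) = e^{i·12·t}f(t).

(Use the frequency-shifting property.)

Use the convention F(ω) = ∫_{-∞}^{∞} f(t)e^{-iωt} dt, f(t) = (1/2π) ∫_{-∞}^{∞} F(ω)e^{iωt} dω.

F[g](ω) = \frac{i \sqrt{\pi} \left(\omega - 12\right) \left(\left(\omega - 12\right)^{2} - 6\right) e^{- \frac{\left(\omega - 12\right)^{2}}{4}}}{8}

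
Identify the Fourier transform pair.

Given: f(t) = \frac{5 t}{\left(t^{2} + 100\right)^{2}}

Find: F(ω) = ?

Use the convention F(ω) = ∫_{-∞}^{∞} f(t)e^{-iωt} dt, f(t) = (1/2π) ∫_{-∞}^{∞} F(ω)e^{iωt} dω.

F(ω) = - \frac{i \pi \omega e^{- 10 \left|{\omega}\right|}}{4}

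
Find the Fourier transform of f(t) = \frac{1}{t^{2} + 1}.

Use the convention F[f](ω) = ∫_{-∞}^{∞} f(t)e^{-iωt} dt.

F(ω) = \pi e^{- \left|{\omega}\right|}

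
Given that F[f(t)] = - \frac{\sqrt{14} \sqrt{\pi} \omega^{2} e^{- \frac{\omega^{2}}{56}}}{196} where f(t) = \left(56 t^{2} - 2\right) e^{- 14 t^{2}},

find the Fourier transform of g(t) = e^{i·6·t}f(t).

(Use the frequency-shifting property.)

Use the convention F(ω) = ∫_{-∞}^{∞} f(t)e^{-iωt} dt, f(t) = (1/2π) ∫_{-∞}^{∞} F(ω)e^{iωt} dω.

F[g](ω) = - \frac{\sqrt{14} \sqrt{\pi} \left(\omega - 6\right)^{2} e^{- \frac{\left(\omega - 6\right)^{2}}{56}}}{196}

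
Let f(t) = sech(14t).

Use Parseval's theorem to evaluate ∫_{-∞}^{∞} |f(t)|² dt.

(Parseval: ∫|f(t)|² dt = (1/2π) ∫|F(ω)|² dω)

∫|f(t)|² dt = \frac{1}{7}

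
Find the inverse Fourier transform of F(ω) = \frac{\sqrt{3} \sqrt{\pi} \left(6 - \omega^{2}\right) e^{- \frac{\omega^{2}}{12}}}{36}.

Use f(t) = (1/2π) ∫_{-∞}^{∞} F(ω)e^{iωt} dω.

f(t) = 3 t^{2} e^{- 3 t^{2}}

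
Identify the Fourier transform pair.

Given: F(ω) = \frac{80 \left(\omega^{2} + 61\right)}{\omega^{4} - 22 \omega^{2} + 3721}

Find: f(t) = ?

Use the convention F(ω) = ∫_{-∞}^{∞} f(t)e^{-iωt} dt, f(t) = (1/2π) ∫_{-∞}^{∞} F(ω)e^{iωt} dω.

f(t) = 8 e^{- 5 \left|{t}\right|} \cos{\left(6 \left|{t}\right| \right)}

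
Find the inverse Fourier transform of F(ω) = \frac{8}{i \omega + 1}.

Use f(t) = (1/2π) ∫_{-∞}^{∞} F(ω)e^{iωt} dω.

f(t) = 8 e^{- t} u\left(t\right)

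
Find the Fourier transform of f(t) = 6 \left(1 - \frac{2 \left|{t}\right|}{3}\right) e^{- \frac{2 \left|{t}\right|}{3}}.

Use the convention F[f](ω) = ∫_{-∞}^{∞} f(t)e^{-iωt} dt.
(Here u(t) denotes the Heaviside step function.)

F(ω) = \frac{1296 \omega^{2}}{\left(9 \omega^{2} + 4\right)^{2}}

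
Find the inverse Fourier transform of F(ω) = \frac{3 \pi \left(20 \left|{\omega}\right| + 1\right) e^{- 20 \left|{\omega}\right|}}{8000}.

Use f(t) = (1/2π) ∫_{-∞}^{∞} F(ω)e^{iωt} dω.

f(t) = \frac{6}{\left(t^{2} + 400\right)^{2}}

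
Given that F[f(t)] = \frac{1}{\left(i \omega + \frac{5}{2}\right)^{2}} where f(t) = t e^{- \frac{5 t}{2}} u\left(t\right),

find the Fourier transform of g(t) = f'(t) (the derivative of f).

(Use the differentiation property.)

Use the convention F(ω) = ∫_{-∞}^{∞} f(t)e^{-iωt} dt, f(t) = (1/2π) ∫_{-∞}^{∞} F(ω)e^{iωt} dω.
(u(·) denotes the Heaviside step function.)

F[g](ω) = \frac{4 i \omega}{\left(2 i \omega + 5\right)^{2}}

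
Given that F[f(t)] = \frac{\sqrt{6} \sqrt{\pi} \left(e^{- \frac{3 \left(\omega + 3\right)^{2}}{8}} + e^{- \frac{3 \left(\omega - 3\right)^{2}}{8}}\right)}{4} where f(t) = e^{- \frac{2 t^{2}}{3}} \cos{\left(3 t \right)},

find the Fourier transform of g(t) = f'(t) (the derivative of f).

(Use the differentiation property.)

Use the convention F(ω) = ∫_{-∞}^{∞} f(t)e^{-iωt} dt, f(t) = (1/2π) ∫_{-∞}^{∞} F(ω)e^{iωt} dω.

F[g](ω) = \frac{\sqrt{6} i \sqrt{\pi} \omega \left(e^{\frac{9 \omega}{2}} + 1\right) e^{- \frac{3 \omega^{2}}{8} - \frac{9 \omega}{4} - \frac{27}{8}}}{4}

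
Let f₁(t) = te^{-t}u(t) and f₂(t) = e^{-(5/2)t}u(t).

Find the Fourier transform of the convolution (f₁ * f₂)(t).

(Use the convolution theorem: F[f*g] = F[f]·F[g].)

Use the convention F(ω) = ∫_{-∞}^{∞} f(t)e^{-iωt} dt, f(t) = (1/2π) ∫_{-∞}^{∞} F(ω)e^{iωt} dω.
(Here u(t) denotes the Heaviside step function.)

F[f₁*f₂](ω) = \frac{2}{\left(i \omega + 1\right)^{2} \left(2 i \omega + 5\right)}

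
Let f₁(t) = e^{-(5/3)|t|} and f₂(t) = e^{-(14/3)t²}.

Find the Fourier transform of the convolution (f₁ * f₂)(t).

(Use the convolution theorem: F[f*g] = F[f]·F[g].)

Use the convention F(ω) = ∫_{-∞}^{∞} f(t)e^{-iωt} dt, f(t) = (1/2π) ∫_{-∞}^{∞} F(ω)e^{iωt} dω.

F[f₁*f₂](ω) = \frac{15 \sqrt{42} \sqrt{\pi} e^{- \frac{3 \omega^{2}}{56}}}{7 \left(9 \omega^{2} + 25\right)}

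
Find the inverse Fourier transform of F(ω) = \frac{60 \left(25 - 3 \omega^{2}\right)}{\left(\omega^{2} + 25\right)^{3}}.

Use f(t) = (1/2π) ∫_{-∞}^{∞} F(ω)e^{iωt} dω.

f(t) = 3 t^{2} e^{- 5 \left|{t}\right|}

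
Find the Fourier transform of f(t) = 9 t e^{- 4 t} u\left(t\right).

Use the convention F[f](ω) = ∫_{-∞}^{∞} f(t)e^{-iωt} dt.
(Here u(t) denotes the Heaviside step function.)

F(ω) = \frac{9}{\left(i \omega + 4\right)^{2}}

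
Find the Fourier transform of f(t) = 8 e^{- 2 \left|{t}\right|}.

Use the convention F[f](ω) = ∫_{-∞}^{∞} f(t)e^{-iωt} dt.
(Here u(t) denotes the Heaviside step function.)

F(ω) = \frac{32}{\omega^{2} + 4}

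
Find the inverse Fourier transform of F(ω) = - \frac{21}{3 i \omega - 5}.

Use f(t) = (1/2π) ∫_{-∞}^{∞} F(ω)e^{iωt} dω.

f(t) = 7 e^{\frac{5 t}{3}} u\left(- t\right)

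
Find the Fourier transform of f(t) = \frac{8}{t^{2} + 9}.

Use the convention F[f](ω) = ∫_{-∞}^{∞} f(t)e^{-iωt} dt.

F(ω) = \frac{8 \pi e^{- 3 \left|{\omega}\right|}}{3}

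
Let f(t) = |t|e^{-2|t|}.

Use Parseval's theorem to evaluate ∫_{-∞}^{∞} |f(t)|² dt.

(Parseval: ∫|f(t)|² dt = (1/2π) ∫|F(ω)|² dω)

∫|f(t)|² dt = \frac{1}{16}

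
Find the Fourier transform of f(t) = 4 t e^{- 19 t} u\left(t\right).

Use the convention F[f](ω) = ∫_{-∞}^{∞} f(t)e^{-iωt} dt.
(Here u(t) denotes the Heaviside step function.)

F(ω) = \frac{4}{\left(i \omega + 19\right)^{2}}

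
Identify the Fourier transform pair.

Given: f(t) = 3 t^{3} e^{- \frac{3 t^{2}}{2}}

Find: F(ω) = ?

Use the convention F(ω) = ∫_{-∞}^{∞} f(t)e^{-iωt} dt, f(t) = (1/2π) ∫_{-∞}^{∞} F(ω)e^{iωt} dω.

F(ω) = \frac{\sqrt{6} i \sqrt{\pi} \omega \left(\omega^{2} - 9\right) e^{- \frac{\omega^{2}}{6}}}{27}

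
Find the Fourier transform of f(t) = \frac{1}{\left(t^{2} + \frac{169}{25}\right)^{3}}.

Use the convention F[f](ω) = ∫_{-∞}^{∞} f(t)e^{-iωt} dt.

F(ω) = \frac{125 \pi \left(169 \omega^{2} + 195 \left|{\omega}\right| + 75\right) e^{- \frac{13 \left|{\omega}\right|}{5}}}{2970344}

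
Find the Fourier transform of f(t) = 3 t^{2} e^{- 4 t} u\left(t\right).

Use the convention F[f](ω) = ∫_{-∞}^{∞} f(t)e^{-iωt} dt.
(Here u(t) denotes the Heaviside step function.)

F(ω) = \frac{6}{\left(i \omega + 4\right)^{3}}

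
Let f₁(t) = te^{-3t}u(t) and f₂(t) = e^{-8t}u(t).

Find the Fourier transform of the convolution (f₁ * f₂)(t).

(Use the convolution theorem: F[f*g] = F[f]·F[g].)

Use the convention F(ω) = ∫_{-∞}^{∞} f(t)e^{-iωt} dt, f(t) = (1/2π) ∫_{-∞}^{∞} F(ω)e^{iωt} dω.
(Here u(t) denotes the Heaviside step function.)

F[f₁*f₂](ω) = \frac{1}{\left(i \omega + 3\right)^{2} \left(i \omega + 8\right)}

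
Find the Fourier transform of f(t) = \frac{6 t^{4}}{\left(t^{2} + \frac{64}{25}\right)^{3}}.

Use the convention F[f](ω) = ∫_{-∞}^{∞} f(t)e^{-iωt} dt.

F(ω) = \frac{3 \pi \left(64 \omega^{2} - 200 \left|{\omega}\right| + 75\right) e^{- \frac{8 \left|{\omega}\right|}{5}}}{160}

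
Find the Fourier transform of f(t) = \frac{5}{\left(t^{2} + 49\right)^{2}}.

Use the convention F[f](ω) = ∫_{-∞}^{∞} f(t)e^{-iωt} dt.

F(ω) = \frac{5 \pi \left(7 \left|{\omega}\right| + 1\right) e^{- 7 \left|{\omega}\right|}}{686}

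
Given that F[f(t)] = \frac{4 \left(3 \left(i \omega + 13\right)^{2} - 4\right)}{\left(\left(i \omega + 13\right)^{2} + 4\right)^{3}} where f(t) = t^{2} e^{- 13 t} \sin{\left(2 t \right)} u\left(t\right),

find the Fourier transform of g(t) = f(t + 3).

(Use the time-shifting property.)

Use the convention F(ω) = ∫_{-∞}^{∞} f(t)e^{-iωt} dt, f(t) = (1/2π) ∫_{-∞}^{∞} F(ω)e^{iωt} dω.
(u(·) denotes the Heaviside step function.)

F[g](ω) = \frac{\left(12 \left(i \omega + 13\right)^{2} - 16\right) e^{3 i \omega}}{\left(\left(i \omega + 13\right)^{2} + 4\right)^{3}}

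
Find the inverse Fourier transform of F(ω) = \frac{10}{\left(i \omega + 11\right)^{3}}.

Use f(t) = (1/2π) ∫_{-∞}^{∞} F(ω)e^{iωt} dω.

f(t) = 5 t^{2} e^{- 11 t} u\left(t\right)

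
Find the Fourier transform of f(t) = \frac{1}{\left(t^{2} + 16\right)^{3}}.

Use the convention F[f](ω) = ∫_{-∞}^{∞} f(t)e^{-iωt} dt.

F(ω) = \frac{\pi \left(16 \omega^{2} + 12 \left|{\omega}\right| + 3\right) e^{- 4 \left|{\omega}\right|}}{8192}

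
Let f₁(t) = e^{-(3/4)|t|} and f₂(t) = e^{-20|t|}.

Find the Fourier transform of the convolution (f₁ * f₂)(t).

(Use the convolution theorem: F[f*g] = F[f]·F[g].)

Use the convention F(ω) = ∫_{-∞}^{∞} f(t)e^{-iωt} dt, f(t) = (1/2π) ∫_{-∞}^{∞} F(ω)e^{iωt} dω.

F[f₁*f₂](ω) = \frac{960}{\left(\omega^{2} + 400\right) \left(16 \omega^{2} + 9\right)}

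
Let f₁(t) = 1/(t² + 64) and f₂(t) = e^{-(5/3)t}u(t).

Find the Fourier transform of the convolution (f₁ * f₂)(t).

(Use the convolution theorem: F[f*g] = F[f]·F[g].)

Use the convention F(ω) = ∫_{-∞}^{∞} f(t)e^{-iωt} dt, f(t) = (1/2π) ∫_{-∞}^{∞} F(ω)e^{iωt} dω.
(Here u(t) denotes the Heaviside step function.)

F[f₁*f₂](ω) = \frac{3 \pi e^{- 8 \left|{\omega}\right|}}{8 \left(3 i \omega + 5\right)}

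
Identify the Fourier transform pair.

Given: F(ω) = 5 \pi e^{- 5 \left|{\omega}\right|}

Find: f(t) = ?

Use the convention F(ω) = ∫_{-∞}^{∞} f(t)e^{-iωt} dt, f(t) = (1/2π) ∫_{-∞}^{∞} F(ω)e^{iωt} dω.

f(t) = \frac{25}{t^{2} + 25}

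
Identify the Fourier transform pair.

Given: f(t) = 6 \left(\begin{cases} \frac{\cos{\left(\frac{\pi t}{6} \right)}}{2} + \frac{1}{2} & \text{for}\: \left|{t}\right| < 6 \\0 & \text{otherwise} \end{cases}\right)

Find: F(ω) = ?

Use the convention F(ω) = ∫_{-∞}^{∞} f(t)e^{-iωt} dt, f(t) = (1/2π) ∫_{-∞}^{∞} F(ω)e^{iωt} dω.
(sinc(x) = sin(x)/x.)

F(ω) = - \frac{36 \pi^{2} \operatorname{sinc}{\left(6 \omega \right)}}{36 \omega^{2} - \pi^{2}}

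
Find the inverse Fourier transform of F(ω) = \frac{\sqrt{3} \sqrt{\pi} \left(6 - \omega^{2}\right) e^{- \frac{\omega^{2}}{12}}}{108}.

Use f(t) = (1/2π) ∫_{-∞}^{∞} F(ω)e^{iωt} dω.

f(t) = t^{2} e^{- 3 t^{2}}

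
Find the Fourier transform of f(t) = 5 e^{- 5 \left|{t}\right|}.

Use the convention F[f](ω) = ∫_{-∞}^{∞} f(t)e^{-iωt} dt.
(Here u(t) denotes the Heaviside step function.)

F(ω) = \frac{50}{\omega^{2} + 25}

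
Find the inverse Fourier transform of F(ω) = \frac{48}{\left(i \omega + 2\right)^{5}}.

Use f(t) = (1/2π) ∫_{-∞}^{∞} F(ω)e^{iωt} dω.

f(t) = 2 t^{4} e^{- 2 t} u\left(t\right)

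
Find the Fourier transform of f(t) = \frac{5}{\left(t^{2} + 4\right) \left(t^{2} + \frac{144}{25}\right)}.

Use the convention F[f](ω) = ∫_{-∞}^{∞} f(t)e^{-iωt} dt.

F(ω) = \frac{125 \pi e^{- 2 \left|{\omega}\right|}}{88} - \frac{625 \pi e^{- \frac{12 \left|{\omega}\right|}{5}}}{528}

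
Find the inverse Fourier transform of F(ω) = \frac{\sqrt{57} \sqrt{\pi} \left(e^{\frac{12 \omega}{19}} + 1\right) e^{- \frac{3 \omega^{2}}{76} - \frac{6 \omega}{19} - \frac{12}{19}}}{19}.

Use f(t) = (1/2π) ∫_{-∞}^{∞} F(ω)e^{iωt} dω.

f(t) = 2 e^{- \frac{19 t^{2}}{3}} \cos{\left(4 t \right)}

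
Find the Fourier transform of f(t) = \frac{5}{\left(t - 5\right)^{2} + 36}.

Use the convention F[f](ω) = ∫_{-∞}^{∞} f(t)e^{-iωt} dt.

F(ω) = \frac{5 \pi e^{- 5 i \omega - 6 \left|{\omega}\right|}}{6}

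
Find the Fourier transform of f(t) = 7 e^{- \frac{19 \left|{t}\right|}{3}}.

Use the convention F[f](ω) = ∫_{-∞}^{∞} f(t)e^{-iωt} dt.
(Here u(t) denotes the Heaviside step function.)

F(ω) = \frac{798}{9 \omega^{2} + 361}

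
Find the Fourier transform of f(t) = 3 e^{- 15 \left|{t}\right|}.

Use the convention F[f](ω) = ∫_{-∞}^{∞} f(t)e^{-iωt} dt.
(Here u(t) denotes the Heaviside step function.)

F(ω) = \frac{90}{\omega^{2} + 225}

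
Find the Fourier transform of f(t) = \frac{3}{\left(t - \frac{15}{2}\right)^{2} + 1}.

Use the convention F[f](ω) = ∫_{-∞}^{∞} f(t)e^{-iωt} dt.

F(ω) = 3 \pi e^{- \frac{15 i \omega}{2} - \left|{\omega}\right|}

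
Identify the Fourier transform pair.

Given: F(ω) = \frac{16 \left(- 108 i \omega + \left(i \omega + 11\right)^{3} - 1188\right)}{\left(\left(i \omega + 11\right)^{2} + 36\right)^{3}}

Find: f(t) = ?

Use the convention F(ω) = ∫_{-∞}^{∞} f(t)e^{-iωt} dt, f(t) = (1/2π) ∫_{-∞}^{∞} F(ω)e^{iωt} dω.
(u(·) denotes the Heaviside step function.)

f(t) = 8 t^{2} e^{- 11 t} \cos{\left(6 t \right)} u\left(t\right)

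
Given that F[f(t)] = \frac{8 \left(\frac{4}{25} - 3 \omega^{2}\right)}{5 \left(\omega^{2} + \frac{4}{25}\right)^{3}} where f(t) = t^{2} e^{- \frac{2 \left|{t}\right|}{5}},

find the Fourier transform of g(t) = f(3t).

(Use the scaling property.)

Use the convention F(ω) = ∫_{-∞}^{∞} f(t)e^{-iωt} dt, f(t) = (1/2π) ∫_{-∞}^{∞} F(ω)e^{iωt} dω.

F[g](ω) = \frac{81000 \left(12 - 25 \omega^{2}\right)}{\left(25 \omega^{2} + 36\right)^{3}}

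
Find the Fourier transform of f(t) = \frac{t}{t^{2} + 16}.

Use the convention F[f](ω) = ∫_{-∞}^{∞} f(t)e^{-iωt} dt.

F(ω) = - i \pi e^{- 4 \left|{\omega}\right|} \operatorname{sign}{\left(\omega \right)}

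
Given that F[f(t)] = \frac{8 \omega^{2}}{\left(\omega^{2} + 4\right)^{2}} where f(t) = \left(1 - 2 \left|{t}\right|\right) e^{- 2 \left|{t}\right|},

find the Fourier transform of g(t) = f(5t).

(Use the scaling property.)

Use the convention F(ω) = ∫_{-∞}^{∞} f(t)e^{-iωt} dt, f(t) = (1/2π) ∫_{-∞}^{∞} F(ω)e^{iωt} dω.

F[g](ω) = \frac{40 \omega^{2}}{\left(\omega^{2} + 100\right)^{2}}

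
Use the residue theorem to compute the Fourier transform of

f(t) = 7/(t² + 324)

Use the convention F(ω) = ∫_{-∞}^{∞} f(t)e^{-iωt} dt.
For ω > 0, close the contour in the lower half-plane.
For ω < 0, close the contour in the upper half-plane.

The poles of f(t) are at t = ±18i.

Let g(z) = f(z)e^{-iωz}; for large |z| the factor e^{-iωz} decays in the lower half-plane when ω > 0 and in the upper half-plane when ω < 0.

Case ω > 0 (lower half-plane, clockwise contour ⇒ F(ω) = -2πi·ΣRes):
  Res_{z = - 18 i} g(z) = \frac{7 i e^{- 18 \omega}}{36}
  F(ω) = -2πi·ΣRes = \frac{7 \pi e^{- 18 \omega}}{18}

Case ω < 0 (upper half-plane, counterclockwise contour ⇒ F(ω) = +2πi·ΣRes):
  Res_{z = 18 i} g(z) = - \frac{7 i e^{18 \omega}}{36}
  F(ω) = 2πi·ΣRes = \frac{7 \pi e^{18 \omega}}{18}

Both cases combine into a single formula in |ω|:

F(ω) = \frac{7 \pi e^{- 18 \left|{\omega}\right|}}{18}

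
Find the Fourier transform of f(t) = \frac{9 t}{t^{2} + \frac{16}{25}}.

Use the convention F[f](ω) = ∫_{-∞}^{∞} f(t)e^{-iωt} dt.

F(ω) = - 9 i \pi e^{- \frac{4 \left|{\omega}\right|}{5}} \operatorname{sign}{\left(\omega \right)}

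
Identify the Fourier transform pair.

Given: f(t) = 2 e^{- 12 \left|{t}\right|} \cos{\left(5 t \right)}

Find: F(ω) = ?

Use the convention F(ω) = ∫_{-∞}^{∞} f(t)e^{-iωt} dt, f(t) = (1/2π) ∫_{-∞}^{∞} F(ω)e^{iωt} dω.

F(ω) = \frac{48 \left(\omega^{2} + 169\right)}{\omega^{4} + 238 \omega^{2} + 28561}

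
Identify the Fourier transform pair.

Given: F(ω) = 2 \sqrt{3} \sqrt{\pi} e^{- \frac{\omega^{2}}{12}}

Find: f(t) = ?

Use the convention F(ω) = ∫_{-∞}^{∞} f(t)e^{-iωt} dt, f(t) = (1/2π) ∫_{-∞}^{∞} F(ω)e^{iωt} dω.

f(t) = 6 e^{- 3 t^{2}}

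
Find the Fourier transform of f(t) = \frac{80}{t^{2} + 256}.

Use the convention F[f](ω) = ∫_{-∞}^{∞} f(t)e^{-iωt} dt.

F(ω) = 5 \pi e^{- 16 \left|{\omega}\right|}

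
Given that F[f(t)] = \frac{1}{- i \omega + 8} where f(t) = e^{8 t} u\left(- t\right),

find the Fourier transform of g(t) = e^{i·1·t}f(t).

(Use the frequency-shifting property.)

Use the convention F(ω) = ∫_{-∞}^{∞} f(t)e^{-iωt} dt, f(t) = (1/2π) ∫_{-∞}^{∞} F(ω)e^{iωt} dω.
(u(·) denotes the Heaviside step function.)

F[g](ω) = \frac{i}{\omega - 1 + 8 i}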